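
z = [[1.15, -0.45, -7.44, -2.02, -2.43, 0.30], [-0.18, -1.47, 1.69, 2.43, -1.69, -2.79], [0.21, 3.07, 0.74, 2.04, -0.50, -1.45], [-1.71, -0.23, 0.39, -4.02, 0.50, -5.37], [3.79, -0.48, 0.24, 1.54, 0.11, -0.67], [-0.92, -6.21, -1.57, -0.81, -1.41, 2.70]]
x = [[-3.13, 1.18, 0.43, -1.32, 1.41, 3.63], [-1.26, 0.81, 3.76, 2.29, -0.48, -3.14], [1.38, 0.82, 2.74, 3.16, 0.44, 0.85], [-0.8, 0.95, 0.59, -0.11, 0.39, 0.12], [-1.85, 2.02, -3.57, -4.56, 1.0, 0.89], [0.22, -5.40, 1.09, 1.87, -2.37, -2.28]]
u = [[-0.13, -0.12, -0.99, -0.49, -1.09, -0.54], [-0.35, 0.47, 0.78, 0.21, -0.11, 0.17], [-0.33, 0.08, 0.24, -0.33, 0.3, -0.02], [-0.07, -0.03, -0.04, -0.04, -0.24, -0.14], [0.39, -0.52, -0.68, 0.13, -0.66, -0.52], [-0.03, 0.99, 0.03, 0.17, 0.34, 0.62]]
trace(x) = -0.97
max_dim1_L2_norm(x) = 6.69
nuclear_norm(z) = 31.64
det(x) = -0.36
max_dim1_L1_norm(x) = 13.89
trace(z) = -0.79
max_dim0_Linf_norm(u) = 1.09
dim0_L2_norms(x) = [4.17, 6.07, 6.01, 6.42, 3.03, 5.46]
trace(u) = 0.50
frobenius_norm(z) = 14.92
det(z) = 471.22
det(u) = -0.00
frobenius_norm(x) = 13.06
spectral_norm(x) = 10.09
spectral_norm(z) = 9.54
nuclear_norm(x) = 24.11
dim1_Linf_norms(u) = [1.09, 0.78, 0.33, 0.24, 0.68, 0.99]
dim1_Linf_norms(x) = [3.63, 3.76, 3.16, 0.95, 4.56, 5.4]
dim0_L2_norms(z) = [4.42, 7.12, 7.84, 5.77, 3.36, 6.82]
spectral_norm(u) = 2.27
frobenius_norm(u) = 2.71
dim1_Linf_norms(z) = [7.44, 2.79, 3.07, 5.37, 3.79, 6.21]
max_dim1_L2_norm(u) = 1.65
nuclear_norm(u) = 4.90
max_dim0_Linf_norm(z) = 7.44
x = u @ z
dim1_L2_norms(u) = [1.65, 1.02, 0.61, 0.29, 1.27, 1.23]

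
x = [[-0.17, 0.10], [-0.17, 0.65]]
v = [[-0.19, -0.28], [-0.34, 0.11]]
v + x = [[-0.36, -0.18], [-0.51, 0.76]]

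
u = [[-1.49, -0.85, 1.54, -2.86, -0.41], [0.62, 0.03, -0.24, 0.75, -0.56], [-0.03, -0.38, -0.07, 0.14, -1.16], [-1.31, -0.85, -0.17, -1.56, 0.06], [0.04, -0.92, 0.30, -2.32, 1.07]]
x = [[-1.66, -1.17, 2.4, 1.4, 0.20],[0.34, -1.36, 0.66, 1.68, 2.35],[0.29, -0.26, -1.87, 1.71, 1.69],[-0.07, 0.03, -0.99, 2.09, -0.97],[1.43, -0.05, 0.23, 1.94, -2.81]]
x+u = [[-3.15, -2.02, 3.94, -1.46, -0.21], [0.96, -1.33, 0.42, 2.43, 1.79], [0.26, -0.64, -1.94, 1.85, 0.53], [-1.38, -0.82, -1.16, 0.53, -0.91], [1.47, -0.97, 0.53, -0.38, -1.74]]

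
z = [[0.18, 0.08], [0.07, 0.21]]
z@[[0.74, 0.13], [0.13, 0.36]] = [[0.14, 0.05], [0.08, 0.08]]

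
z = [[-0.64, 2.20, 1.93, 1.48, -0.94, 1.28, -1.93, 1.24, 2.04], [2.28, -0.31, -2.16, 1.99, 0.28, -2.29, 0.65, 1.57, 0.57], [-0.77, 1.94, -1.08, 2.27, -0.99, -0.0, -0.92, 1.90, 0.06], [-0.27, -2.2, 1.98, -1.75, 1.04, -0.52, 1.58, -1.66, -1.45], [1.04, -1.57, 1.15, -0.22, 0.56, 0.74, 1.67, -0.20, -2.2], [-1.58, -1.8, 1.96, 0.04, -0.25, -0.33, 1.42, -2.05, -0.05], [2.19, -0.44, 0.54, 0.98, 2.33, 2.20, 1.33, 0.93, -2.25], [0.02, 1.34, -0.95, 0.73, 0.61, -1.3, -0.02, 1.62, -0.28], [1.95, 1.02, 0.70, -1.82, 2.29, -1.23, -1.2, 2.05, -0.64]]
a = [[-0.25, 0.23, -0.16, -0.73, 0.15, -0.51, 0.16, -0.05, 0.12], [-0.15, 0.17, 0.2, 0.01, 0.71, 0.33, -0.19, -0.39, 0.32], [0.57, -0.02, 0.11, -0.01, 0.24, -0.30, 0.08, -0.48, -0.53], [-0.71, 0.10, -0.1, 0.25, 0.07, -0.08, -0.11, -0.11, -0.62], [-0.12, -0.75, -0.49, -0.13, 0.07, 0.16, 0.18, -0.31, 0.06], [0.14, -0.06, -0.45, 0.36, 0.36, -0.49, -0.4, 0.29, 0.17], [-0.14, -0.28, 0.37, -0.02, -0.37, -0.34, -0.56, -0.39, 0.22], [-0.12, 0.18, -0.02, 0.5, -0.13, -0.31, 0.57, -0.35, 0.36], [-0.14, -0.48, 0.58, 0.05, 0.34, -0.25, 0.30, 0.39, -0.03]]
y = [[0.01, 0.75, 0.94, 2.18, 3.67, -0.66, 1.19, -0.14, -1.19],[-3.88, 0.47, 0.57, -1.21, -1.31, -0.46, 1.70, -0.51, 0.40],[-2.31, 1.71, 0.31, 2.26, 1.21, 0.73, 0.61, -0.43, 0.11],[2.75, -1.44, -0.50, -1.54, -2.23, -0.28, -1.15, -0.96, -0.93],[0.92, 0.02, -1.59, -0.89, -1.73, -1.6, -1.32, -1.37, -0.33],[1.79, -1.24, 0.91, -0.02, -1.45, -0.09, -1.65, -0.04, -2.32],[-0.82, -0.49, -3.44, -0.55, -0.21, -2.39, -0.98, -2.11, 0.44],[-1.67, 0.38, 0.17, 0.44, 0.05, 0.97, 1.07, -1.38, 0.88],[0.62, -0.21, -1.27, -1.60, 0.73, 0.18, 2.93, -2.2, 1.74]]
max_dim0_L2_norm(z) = 4.72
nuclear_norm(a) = 9.00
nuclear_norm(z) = 30.06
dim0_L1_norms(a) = [2.34, 2.27, 2.48, 2.06, 2.44, 2.77, 2.55, 2.76, 2.43]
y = z @ a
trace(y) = -3.19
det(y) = -23.90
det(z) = -25.26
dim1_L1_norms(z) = [13.68, 12.1, 9.93, 12.45, 9.35, 9.48, 13.19, 6.87, 12.9]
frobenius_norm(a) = 3.00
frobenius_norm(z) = 12.86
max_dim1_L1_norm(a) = 2.72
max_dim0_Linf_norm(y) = 3.88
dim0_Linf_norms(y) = [3.88, 1.71, 3.44, 2.26, 3.67, 2.39, 2.93, 2.2, 2.32]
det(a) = 1.00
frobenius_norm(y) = 12.84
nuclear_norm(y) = 30.04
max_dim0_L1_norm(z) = 13.22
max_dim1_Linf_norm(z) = 2.33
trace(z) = -1.24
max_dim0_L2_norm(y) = 5.99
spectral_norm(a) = 1.01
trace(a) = -1.08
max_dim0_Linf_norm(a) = 0.75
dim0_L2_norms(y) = [5.99, 2.78, 4.29, 4.19, 5.22, 3.24, 4.6, 3.8, 3.46]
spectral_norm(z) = 8.30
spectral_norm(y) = 8.26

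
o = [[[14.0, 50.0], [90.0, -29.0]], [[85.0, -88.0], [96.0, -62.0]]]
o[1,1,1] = -62.0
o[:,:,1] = [[50.0, -29.0], [-88.0, -62.0]]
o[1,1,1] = -62.0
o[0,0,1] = 50.0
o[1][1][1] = -62.0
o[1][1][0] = 96.0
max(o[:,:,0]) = 96.0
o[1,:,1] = [-88.0, -62.0]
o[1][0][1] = -88.0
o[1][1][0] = 96.0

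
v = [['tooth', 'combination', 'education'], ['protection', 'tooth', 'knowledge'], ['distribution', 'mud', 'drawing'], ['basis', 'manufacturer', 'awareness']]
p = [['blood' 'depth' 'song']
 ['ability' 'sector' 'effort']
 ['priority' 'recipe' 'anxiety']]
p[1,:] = ['ability', 'sector', 'effort']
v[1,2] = 'knowledge'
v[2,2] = 'drawing'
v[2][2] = 'drawing'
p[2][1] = 'recipe'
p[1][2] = 'effort'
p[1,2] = 'effort'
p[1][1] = 'sector'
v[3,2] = 'awareness'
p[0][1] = 'depth'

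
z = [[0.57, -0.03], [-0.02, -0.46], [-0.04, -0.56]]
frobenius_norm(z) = 0.92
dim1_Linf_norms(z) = [0.57, 0.46, 0.56]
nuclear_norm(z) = 1.30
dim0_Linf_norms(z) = [0.57, 0.56]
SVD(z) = [[0.02, 1.0], [-0.63, 0.02], [-0.77, 0.0]] @ diag([0.7260509196355359, 0.5708327794515593]) @ [[0.07,1.00],[1.0,-0.07]]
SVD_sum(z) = [[0.00, 0.01],[-0.03, -0.46],[-0.04, -0.56]] + [[0.57,-0.04], [0.01,-0.00], [0.0,-0.00]]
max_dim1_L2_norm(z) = 0.57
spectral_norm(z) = 0.73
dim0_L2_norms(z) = [0.57, 0.73]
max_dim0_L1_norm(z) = 1.05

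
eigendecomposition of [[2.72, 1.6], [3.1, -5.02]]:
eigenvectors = [[0.94, -0.19],[0.35, 0.98]]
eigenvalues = [3.32, -5.62]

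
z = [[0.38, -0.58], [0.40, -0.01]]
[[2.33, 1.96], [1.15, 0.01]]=z@[[2.81, -0.05], [-2.17, -3.42]]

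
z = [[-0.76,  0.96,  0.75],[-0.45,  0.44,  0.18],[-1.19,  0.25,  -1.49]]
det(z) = -0.01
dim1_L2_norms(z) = [1.44, 0.65, 1.92]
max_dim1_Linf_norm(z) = 1.49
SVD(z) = [[-0.09,-0.91,-0.4], [-0.14,-0.38,0.91], [-0.99,0.13,-0.09]] @ diag([1.9372681062043189, 1.5607319833188038, 0.0028215118792432885]) @ [[0.67, -0.2, 0.71], [0.45, -0.65, -0.61], [-0.59, -0.73, 0.34]]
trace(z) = -1.81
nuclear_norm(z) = 3.50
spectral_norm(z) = 1.94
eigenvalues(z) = [(-0.9+0.77j), (-0.9-0.77j), (-0.01+0j)]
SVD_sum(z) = [[-0.11,0.03,-0.12], [-0.18,0.05,-0.19], [-1.29,0.39,-1.36]] + [[-0.65, 0.92, 0.87],[-0.27, 0.39, 0.37],[0.09, -0.14, -0.13]] + [[0.0,0.00,-0.00],[-0.00,-0.00,0.00],[0.00,0.00,-0.00]]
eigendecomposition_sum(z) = [[(-0.38+0.93j), (0.48-0.49j), 0.37+0.54j], [-0.23+0.31j, 0.22-0.14j, (0.09+0.24j)], [-0.59-0.97j, 0.12+0.77j, -0.74-0.02j]] + [[-0.38-0.93j, 0.48+0.49j, 0.37-0.54j], [(-0.23-0.31j), 0.22+0.14j, (0.09-0.24j)], [-0.59+0.97j, (0.12-0.77j), (-0.74+0.02j)]] + [[0j,(-0.01+0j),0.00+0.00j], [0.00+0.00j,(-0.01+0j),0j], [(-0-0j),-0j,-0.00-0.00j]]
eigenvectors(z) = [[(-0.38-0.52j), (-0.38+0.52j), -0.59+0.00j], [-0.09-0.23j, (-0.09+0.23j), -0.73+0.00j], [(0.73+0j), 0.73-0.00j, (0.35+0j)]]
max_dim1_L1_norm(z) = 2.93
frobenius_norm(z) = 2.49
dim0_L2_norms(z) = [1.48, 1.09, 1.68]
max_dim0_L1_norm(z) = 2.42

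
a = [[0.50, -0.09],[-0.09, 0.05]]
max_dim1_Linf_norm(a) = 0.5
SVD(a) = [[-0.98,0.19], [0.19,0.98]] @ diag([0.5173324163210526, 0.03266758367894732]) @ [[-0.98, 0.19], [0.19, 0.98]]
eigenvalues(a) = [0.52, 0.03]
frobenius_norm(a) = 0.52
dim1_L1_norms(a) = [0.59, 0.14]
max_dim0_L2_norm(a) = 0.51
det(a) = 0.02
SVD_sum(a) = [[0.5, -0.10], [-0.1, 0.02]] + [[0.00,0.01], [0.01,0.03]]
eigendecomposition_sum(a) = [[0.5, -0.10], [-0.1, 0.02]] + [[0.0, 0.01], [0.01, 0.03]]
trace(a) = 0.55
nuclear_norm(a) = 0.55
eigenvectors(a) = [[0.98, 0.19], [-0.19, 0.98]]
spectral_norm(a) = 0.52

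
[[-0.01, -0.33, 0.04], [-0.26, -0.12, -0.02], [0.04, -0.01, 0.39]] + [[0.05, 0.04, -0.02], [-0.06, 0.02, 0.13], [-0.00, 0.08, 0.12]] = [[0.04, -0.29, 0.02], [-0.32, -0.10, 0.11], [0.04, 0.07, 0.51]]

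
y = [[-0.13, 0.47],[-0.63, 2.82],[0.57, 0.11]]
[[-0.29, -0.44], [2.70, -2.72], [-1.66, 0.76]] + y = [[-0.42,0.03], [2.07,0.1], [-1.09,0.87]]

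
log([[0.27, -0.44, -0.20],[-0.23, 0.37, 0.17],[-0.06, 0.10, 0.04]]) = [[(-4.04+1.9j), -3.90+2.01j, (-1.63+0.91j)], [(-1.92+1.05j), (-2.94+1.44j), (1.11-0.77j)], [-0.76+0.28j, 0.34-0.45j, -5.05+2.94j]]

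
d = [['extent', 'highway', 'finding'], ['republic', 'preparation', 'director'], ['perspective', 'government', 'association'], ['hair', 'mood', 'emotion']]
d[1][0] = 'republic'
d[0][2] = 'finding'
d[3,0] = 'hair'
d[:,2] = ['finding', 'director', 'association', 'emotion']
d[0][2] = 'finding'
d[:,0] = ['extent', 'republic', 'perspective', 'hair']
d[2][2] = 'association'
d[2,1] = 'government'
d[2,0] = 'perspective'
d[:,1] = ['highway', 'preparation', 'government', 'mood']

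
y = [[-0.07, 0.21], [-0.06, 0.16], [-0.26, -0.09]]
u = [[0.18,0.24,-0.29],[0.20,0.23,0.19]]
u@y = [[0.05,  0.10], [-0.08,  0.06]]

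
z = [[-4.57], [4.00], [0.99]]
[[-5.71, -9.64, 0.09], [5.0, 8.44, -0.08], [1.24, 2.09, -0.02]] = z @ [[1.25, 2.11, -0.02]]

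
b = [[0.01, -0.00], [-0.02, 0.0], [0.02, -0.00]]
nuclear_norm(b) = 0.03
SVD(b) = [[-0.33, 0.67], [0.67, 0.67], [-0.67, 0.33]] @ diag([0.030000000000000002, 0.0]) @ [[-1.0, -0.0], [0.00, 1.0]]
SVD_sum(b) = [[0.01, 0.00], [-0.02, 0.0], [0.02, 0.0]] + [[0.0, 0.0],[0.0, 0.00],[0.00, 0.00]]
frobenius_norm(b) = 0.03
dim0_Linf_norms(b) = [0.02, 0.0]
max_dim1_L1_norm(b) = 0.02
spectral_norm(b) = 0.03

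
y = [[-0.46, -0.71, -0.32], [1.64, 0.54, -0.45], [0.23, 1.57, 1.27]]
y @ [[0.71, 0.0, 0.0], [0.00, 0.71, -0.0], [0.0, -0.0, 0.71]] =[[-0.33, -0.50, -0.23], [1.16, 0.38, -0.32], [0.16, 1.11, 0.9]]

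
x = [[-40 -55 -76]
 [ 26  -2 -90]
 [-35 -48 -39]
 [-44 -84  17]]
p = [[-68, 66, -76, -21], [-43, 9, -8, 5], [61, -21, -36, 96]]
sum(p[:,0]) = -50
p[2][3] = 96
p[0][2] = -76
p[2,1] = -21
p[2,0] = 61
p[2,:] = [61, -21, -36, 96]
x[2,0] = -35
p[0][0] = -68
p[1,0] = -43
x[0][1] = -55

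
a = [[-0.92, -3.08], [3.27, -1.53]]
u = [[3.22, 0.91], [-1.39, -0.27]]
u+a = [[2.30, -2.17], [1.88, -1.8]]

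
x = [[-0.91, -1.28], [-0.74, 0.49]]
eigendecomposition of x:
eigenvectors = [[-0.93, 0.56],[-0.36, -0.83]]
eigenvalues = [-1.41, 0.99]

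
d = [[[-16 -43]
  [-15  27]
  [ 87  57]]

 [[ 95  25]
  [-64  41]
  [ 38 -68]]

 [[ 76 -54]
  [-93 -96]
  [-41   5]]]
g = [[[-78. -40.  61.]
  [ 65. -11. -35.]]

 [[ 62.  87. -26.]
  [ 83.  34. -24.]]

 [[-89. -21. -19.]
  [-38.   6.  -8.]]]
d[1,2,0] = 38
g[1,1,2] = -24.0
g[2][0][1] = -21.0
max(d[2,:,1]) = 5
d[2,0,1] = -54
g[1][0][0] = 62.0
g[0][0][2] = 61.0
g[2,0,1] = -21.0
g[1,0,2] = -26.0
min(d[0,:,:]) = -43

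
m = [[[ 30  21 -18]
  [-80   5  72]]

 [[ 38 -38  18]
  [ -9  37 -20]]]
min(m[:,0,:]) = -38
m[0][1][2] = 72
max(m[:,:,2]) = 72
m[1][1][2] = -20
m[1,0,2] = 18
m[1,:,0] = [38, -9]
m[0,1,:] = [-80, 5, 72]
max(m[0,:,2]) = 72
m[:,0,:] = [[30, 21, -18], [38, -38, 18]]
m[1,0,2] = 18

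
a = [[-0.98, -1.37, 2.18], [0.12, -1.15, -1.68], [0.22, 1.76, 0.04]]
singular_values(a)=[3.01, 2.4, 0.18]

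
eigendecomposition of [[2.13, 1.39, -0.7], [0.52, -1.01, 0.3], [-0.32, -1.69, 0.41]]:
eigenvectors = [[(0.96+0j), -0.01+0.04j, (-0.01-0.04j)], [(0.12+0j), 0.47-0.07j, 0.47+0.07j], [-0.25+0.00j, (0.88+0j), 0.88-0.00j]]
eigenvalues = [(2.49+0j), (-0.48+0.13j), (-0.48-0.13j)]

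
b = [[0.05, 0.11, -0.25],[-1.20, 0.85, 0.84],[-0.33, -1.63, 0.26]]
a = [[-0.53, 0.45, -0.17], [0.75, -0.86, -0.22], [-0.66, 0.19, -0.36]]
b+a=[[-0.48, 0.56, -0.42], [-0.45, -0.01, 0.62], [-0.99, -1.44, -0.10]]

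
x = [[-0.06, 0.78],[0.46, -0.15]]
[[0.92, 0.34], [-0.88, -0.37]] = x @ [[-1.56, -0.69], [1.06, 0.38]]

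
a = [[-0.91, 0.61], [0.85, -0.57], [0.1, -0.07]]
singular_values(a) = [1.5, 0.0]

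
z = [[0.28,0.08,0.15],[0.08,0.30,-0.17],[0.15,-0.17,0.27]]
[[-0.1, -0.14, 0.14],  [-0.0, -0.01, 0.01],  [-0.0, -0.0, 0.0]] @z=[[-0.02, -0.07, 0.05], [0.00, -0.00, 0.00], [0.00, 0.0, 0.00]]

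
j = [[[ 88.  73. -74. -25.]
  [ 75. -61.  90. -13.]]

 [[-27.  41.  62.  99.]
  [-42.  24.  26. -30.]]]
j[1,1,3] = -30.0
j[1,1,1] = 24.0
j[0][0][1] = 73.0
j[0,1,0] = 75.0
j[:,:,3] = [[-25.0, -13.0], [99.0, -30.0]]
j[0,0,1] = 73.0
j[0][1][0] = 75.0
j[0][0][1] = 73.0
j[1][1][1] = 24.0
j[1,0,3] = 99.0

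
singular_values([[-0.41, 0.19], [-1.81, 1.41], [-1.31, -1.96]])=[2.42, 2.27]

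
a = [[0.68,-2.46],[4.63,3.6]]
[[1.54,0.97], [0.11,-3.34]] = a @ [[0.42, -0.34], [-0.51, -0.49]]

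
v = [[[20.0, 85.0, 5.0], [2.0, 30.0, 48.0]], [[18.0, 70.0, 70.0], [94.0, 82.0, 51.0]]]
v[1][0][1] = 70.0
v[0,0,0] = 20.0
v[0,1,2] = 48.0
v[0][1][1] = 30.0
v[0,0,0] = 20.0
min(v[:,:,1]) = 30.0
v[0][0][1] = 85.0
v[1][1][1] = 82.0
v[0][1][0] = 2.0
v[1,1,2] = 51.0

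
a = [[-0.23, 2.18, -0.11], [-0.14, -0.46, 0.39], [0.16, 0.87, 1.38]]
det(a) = 0.79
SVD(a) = [[0.87, -0.40, -0.28], [-0.15, 0.32, -0.93], [0.46, 0.86, 0.22]] @ diag([2.42737661775902, 1.393326182958138, 0.23256161213769658]) @ [[-0.04, 0.98, 0.20], [0.13, -0.19, 0.97], [0.99, 0.07, -0.12]]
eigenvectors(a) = [[-0.96+0.00j, (-0.96-0j), (0.16+0j)],[(0.09-0.24j), 0.09+0.24j, 0.18+0.00j],[0.12j, 0.00-0.12j, 0.97+0.00j]]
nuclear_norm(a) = 4.05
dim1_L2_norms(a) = [2.19, 0.62, 1.64]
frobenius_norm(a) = 2.81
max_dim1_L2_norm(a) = 2.19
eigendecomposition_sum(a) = [[-0.12+0.35j, 1.03+0.78j, -0.17-0.20j], [-0.08-0.06j, -0.29+0.18j, 0.07-0.02j], [(0.04+0.01j), (0.09-0.13j), -0.02+0.02j]] + [[(-0.12-0.35j), (1.03-0.78j), (-0.17+0.2j)], [-0.08+0.06j, (-0.29-0.18j), (0.07+0.02j)], [(0.04-0.01j), (0.09+0.13j), -0.02-0.02j]] + [[(0.01-0j), 0.11-0.00j, (0.23-0j)], [0.01-0.00j, 0.13-0.00j, 0.26-0.00j], [0.07-0.00j, (0.69-0j), 1.43-0.00j]]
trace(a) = 0.69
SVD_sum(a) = [[-0.09, 2.08, 0.42], [0.02, -0.36, -0.07], [-0.05, 1.09, 0.22]] + [[-0.07, 0.11, -0.54], [0.06, -0.09, 0.44], [0.16, -0.23, 1.16]] + [[-0.06, -0.0, 0.01],[-0.22, -0.01, 0.03],[0.05, 0.00, -0.01]]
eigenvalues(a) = [(-0.44+0.56j), (-0.44-0.56j), (1.56+0j)]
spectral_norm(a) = 2.43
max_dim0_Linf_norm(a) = 2.18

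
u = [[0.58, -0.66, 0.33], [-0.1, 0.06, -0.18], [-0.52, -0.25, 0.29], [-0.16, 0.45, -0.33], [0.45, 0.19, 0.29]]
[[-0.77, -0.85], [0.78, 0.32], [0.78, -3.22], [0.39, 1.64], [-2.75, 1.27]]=u@[[-2.34, 3.32], [-2.87, 2.87], [-3.97, -2.66]]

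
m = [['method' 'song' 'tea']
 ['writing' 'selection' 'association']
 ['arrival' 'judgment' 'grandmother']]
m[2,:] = ['arrival', 'judgment', 'grandmother']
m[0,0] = 'method'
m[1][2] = 'association'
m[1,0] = 'writing'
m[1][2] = 'association'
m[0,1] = 'song'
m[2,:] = ['arrival', 'judgment', 'grandmother']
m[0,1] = 'song'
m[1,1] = 'selection'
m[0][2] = 'tea'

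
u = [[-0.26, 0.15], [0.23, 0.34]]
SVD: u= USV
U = [[-0.11, 0.99], [0.99, 0.11]]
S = [0.41, 0.3]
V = [[0.62,0.78], [-0.78,0.62]]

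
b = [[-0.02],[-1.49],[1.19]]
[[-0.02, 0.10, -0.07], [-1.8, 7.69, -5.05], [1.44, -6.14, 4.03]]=b @ [[1.21, -5.16, 3.39]]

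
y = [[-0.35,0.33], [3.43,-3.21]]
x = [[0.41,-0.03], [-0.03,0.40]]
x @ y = [[-0.25, 0.23], [1.38, -1.29]]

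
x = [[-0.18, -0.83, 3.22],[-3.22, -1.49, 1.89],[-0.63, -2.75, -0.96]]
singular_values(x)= [4.76, 3.18, 1.84]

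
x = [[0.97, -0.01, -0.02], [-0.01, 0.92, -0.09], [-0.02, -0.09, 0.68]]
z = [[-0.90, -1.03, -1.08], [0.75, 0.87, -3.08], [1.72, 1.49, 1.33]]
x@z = [[-0.91, -1.04, -1.04], [0.54, 0.68, -2.94], [1.12, 0.96, 1.20]]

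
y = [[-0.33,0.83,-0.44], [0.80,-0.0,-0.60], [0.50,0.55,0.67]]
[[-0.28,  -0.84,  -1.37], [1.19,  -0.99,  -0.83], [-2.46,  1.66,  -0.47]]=y @ [[-0.18,0.32,-0.45], [-1.59,0.21,-1.41], [-2.23,2.07,0.79]]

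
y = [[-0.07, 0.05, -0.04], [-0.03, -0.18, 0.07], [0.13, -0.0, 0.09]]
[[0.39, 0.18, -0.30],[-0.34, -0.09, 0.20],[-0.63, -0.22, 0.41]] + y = [[0.32, 0.23, -0.34], [-0.37, -0.27, 0.27], [-0.5, -0.22, 0.50]]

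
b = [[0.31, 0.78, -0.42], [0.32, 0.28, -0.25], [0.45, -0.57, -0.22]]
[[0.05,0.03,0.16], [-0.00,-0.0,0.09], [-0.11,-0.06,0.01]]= b @ [[-0.06, -0.07, 0.16],[0.12, 0.05, 0.12],[0.07, -0.02, -0.04]]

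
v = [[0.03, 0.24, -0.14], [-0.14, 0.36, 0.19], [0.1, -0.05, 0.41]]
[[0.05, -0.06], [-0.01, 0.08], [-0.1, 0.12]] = v @[[-0.02, -0.21], [0.08, -0.03], [-0.22, 0.33]]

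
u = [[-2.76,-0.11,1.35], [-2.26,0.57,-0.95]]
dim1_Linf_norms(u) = [2.76, 2.26]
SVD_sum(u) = [[-2.88, 0.20, 0.43], [-2.10, 0.15, 0.31]] + [[0.12, -0.31, 0.92],  [-0.16, 0.42, -1.26]]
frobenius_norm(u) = 3.97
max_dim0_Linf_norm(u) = 2.76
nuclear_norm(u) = 5.27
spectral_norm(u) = 3.61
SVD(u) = [[-0.81, -0.59], [-0.59, 0.81]] @ diag([3.6094691624688218, 1.6610034211845026]) @ [[0.99, -0.07, -0.15], [-0.12, 0.32, -0.94]]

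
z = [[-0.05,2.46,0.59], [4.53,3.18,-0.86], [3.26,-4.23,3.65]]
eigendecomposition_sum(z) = [[-1.77, 0.91, 0.28], [1.59, -0.82, -0.25], [1.91, -0.98, -0.30]] + [[1.09, 0.57, 0.53], [0.49, 0.26, 0.24], [5.3, 2.79, 2.59]] + [[0.64,  0.97,  -0.22], [2.45,  3.74,  -0.85], [-3.95,  -6.04,  1.37]]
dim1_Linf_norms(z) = [2.46, 4.53, 4.23]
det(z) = -65.39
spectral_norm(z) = 6.68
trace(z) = 6.78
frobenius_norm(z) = 8.92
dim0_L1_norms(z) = [7.84, 9.87, 5.1]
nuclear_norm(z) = 14.07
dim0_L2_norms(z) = [5.58, 5.84, 3.8]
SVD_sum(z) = [[-0.47, 1.37, -0.88], [-0.49, 1.42, -0.91], [1.73, -5.02, 3.23]] + [[0.83, 0.33, 0.07], [4.92, 1.94, 0.39], [1.62, 0.64, 0.13]] + [[-0.41, 0.76, 1.41], [0.1, -0.18, -0.33], [-0.08, 0.16, 0.29]]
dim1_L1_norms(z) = [3.1, 8.57, 11.14]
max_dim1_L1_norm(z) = 11.14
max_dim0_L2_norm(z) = 5.84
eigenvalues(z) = [-2.9, 3.93, 5.75]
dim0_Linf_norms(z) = [4.53, 4.23, 3.65]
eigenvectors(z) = [[0.58, -0.2, -0.14], [-0.52, -0.09, -0.52], [-0.63, -0.98, 0.84]]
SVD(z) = [[-0.25,-0.16,0.95], [-0.26,-0.94,-0.23], [0.93,-0.31,0.2]] @ diag([6.682117394092621, 5.654380883116545, 1.7307177586802067]) @ [[0.28, -0.81, 0.52], [-0.93, -0.37, -0.07], [-0.25, 0.46, 0.85]]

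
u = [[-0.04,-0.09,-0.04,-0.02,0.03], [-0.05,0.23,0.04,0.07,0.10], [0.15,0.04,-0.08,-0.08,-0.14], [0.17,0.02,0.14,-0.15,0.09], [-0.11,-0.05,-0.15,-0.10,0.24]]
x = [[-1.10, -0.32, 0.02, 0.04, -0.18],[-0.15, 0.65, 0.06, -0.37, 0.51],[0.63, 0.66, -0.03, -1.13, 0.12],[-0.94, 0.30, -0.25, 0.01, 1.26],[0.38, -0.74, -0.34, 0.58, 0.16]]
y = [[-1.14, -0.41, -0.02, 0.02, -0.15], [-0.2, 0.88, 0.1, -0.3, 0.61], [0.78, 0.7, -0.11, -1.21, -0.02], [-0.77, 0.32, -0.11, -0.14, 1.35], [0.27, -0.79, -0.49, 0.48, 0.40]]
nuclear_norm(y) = 5.81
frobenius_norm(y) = 3.04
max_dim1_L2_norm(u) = 0.32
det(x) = 0.00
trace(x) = -0.31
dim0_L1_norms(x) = [3.2, 2.67, 0.7, 2.13, 2.23]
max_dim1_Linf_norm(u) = 0.24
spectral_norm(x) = 1.85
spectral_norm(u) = 0.36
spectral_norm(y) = 1.99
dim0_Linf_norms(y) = [1.14, 0.88, 0.49, 1.21, 1.35]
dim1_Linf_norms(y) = [1.14, 0.88, 1.21, 1.35, 0.79]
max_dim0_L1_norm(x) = 3.2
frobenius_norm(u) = 0.57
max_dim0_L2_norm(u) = 0.31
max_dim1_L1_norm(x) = 2.76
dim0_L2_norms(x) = [1.63, 1.26, 0.43, 1.32, 1.39]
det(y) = -0.35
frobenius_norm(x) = 2.85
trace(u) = 0.20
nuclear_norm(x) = 5.20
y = x + u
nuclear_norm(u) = 1.11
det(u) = -0.00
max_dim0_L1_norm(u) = 0.6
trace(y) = -0.11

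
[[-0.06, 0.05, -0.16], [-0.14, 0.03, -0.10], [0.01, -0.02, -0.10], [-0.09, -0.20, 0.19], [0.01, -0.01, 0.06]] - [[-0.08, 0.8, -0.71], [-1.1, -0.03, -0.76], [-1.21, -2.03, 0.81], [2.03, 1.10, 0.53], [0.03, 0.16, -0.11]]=[[0.02,-0.75,0.55], [0.96,0.06,0.66], [1.22,2.01,-0.91], [-2.12,-1.3,-0.34], [-0.02,-0.17,0.17]]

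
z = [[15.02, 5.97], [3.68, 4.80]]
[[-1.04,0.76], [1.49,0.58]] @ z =[[-12.82, -2.56], [24.51, 11.68]]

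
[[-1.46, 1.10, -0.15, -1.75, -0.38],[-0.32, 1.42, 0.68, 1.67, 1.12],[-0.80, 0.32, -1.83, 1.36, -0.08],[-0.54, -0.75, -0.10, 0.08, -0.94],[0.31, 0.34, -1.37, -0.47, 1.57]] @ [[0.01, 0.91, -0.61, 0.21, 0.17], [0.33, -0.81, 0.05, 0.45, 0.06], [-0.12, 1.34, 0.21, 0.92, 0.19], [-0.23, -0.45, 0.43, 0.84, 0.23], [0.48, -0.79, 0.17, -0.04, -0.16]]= [[0.59, -1.33, 0.10, -1.4, -0.55], [0.54, -2.17, 1.32, 2.56, 0.36], [-0.03, -3.99, 0.69, -0.56, -0.14], [-0.71, 0.69, 0.15, -0.44, 0.01], [1.14, -2.86, -0.39, -1.50, -0.55]]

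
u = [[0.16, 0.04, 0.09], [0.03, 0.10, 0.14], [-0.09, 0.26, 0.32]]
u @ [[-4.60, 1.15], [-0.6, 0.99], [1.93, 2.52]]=[[-0.59, 0.45],[0.07, 0.49],[0.88, 0.96]]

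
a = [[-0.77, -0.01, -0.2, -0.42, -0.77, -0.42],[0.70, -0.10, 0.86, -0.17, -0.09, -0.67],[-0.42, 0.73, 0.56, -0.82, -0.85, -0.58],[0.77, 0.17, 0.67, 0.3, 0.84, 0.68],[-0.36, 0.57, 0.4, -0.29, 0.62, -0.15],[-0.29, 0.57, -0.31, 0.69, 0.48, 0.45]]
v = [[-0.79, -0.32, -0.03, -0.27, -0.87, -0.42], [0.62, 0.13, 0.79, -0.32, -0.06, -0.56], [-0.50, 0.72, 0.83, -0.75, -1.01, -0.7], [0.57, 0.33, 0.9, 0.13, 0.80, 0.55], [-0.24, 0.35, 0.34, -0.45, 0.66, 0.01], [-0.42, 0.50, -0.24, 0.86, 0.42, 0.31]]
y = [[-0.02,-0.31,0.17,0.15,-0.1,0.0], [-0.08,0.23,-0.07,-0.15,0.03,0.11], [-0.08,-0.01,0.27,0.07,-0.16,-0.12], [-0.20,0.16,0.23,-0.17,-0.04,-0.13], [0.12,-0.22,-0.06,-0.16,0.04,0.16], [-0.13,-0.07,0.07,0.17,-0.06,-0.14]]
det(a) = -0.26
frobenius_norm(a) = 3.30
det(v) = -0.64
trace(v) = 1.27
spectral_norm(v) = 2.34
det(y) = 0.00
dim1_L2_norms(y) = [0.4, 0.32, 0.35, 0.41, 0.35, 0.28]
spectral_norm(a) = 2.35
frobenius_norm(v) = 3.37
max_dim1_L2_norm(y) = 0.41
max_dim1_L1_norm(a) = 3.96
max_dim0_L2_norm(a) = 1.63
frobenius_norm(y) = 0.86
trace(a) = 1.06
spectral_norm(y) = 0.59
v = y + a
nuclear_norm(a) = 6.65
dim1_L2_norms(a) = [1.26, 1.31, 1.66, 1.53, 1.05, 1.19]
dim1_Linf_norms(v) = [0.87, 0.79, 1.01, 0.9, 0.66, 0.86]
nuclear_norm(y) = 1.68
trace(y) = 0.21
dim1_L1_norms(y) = [0.75, 0.67, 0.71, 0.93, 0.76, 0.64]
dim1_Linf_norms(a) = [0.77, 0.86, 0.85, 0.84, 0.62, 0.69]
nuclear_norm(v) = 6.98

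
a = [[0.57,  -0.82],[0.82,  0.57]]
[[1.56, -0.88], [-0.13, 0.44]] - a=[[0.99, -0.06], [-0.95, -0.13]]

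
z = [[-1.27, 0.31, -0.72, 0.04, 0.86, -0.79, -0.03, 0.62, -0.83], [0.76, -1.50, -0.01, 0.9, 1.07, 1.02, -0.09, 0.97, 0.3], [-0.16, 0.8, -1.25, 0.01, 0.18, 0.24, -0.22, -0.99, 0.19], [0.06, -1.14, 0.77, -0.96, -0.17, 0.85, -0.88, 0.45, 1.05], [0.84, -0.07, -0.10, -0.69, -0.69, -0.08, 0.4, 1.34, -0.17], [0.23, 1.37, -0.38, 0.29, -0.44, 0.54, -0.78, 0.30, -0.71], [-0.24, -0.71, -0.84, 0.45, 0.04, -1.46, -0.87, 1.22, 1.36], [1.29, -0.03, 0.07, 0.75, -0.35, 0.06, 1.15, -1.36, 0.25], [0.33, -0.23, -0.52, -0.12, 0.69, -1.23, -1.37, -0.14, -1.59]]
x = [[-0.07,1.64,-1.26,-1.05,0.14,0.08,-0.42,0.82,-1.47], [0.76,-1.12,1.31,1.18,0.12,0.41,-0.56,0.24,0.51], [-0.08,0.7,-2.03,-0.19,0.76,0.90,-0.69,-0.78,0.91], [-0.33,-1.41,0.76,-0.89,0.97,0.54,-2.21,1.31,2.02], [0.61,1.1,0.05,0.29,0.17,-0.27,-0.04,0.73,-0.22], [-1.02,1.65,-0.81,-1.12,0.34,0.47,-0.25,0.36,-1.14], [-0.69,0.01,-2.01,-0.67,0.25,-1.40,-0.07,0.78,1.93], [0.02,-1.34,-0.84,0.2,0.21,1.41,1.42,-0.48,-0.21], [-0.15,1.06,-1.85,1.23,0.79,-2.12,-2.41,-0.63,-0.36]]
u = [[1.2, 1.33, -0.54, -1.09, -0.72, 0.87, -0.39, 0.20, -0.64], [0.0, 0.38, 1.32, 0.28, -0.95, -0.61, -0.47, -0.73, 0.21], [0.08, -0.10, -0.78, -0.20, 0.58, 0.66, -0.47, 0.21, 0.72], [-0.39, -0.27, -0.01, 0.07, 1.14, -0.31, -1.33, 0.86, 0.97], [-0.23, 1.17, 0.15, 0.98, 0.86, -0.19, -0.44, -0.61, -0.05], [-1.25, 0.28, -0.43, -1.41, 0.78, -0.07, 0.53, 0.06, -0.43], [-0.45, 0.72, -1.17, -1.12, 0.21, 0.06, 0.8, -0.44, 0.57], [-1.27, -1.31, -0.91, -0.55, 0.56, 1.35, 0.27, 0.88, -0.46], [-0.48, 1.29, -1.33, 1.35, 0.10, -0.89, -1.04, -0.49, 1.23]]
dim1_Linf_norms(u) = [1.33, 1.32, 0.78, 1.33, 1.17, 1.41, 1.17, 1.35, 1.35]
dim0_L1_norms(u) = [5.35, 6.85, 6.64, 7.05, 5.9, 5.01, 5.74, 4.48, 5.28]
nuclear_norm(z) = 18.49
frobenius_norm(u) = 6.92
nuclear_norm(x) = 22.61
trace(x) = -4.38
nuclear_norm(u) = 17.64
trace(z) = -8.95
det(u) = -23.29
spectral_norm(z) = 3.62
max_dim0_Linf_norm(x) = 2.41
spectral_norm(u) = 4.01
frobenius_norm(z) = 6.94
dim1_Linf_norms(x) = [1.64, 1.31, 2.03, 2.21, 1.1, 1.65, 2.01, 1.42, 2.41]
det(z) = 1.70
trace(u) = 4.57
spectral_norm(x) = 5.43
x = u + z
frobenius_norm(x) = 9.12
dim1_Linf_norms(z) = [1.27, 1.5, 1.25, 1.14, 1.34, 1.37, 1.46, 1.36, 1.59]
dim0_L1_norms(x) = [3.73, 10.03, 10.92, 6.82, 3.75, 7.6, 8.07, 6.13, 8.77]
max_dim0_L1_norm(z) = 7.39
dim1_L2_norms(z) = [2.16, 2.62, 1.84, 2.38, 1.91, 1.96, 2.77, 2.36, 2.62]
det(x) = -144.84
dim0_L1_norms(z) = [5.18, 6.16, 4.66, 4.21, 4.49, 6.27, 5.79, 7.39, 6.45]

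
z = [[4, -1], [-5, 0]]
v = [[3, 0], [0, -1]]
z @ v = [[12, 1], [-15, 0]]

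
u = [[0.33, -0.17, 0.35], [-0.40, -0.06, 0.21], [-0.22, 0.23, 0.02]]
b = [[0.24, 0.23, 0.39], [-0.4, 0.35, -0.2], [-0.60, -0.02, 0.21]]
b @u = [[-0.1, 0.04, 0.14], [-0.23, 0.0, -0.07], [-0.24, 0.15, -0.21]]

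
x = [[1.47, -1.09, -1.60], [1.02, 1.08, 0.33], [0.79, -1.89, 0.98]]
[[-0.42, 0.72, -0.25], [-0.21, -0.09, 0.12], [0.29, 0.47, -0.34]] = x@[[-0.15, 0.19, -0.05], [-0.11, -0.23, 0.16], [0.20, -0.12, -0.00]]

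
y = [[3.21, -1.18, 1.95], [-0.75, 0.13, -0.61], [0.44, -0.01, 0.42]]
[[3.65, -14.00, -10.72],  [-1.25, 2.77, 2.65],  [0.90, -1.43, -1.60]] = y @ [[0.95,  -6.46,  -2.18], [1.46,  -0.16,  0.64], [1.19,  3.36,  -1.52]]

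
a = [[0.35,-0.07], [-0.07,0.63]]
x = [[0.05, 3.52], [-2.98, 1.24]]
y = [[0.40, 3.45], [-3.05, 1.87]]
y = x + a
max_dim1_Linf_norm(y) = 3.45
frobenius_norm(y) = 4.99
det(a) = 0.22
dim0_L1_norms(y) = [3.45, 5.32]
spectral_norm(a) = 0.65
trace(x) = 1.29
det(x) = 10.55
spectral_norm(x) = 3.97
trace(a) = 0.98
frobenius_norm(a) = 0.73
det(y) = 11.27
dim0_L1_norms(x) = [3.03, 4.76]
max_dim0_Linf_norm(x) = 3.52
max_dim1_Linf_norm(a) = 0.63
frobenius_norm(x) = 4.78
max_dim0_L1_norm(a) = 0.7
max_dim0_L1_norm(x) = 4.76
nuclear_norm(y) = 6.88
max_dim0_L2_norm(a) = 0.63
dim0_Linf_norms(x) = [2.98, 3.52]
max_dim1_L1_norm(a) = 0.7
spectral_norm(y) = 4.20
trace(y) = 2.27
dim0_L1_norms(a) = [0.42, 0.7]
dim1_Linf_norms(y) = [3.45, 3.05]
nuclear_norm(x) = 6.63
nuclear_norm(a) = 0.98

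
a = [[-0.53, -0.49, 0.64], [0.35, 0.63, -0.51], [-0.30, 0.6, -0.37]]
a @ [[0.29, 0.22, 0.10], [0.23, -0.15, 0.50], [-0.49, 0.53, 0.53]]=[[-0.58, 0.3, 0.04], [0.5, -0.29, 0.08], [0.23, -0.35, 0.07]]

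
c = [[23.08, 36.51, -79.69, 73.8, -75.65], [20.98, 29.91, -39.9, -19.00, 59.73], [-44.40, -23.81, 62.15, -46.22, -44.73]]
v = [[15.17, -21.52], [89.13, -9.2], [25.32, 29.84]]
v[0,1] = -21.52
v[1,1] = -9.2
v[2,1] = 29.84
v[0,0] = 15.17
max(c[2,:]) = 62.15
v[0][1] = -21.52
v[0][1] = -21.52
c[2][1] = -23.81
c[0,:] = [23.08, 36.51, -79.69, 73.8, -75.65]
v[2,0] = 25.32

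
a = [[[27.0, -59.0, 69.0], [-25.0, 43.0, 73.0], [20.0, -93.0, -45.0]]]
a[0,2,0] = 20.0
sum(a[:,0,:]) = 37.0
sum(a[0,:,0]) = 22.0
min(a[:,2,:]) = -93.0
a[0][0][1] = -59.0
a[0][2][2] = -45.0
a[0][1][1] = 43.0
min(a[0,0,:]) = -59.0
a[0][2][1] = -93.0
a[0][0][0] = 27.0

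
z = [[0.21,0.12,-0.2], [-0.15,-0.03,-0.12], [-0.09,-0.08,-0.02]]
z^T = [[0.21, -0.15, -0.09], [0.12, -0.03, -0.08], [-0.20, -0.12, -0.02]]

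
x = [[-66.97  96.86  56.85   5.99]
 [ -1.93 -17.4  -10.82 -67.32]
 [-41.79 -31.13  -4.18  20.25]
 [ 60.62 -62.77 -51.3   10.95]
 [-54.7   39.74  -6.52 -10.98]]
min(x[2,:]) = -41.79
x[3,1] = -62.77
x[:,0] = [-66.97, -1.93, -41.79, 60.62, -54.7]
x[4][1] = 39.74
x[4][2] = -6.52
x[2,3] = 20.25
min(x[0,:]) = -66.97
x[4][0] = -54.7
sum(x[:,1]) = 25.30000000000001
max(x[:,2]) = 56.85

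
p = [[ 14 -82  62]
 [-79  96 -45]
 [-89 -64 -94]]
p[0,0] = 14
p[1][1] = 96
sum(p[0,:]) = -6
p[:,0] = [14, -79, -89]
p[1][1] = 96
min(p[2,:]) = -94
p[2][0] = -89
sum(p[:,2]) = -77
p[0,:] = [14, -82, 62]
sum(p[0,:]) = -6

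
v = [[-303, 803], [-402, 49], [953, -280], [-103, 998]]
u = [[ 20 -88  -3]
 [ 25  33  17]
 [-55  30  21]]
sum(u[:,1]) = -25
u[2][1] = 30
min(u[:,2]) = -3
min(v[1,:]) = -402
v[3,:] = [-103, 998]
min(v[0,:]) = -303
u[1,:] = [25, 33, 17]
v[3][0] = -103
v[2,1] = -280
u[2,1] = 30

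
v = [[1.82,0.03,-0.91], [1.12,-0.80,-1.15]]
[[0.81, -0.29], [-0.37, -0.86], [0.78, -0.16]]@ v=[[1.15, 0.26, -0.4], [-1.64, 0.68, 1.33], [1.24, 0.15, -0.53]]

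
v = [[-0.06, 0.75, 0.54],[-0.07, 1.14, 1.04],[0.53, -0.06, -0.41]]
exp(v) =[[1.11, 1.38, 0.97], [0.24, 3.12, 1.68], [0.44, 0.17, 0.81]]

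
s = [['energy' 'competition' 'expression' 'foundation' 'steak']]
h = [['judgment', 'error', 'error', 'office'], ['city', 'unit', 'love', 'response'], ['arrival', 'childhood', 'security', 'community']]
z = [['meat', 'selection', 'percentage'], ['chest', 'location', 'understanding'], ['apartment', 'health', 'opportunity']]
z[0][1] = 'selection'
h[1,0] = 'city'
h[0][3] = 'office'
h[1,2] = 'love'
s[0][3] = 'foundation'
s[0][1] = 'competition'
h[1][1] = 'unit'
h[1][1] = 'unit'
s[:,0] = ['energy']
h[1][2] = 'love'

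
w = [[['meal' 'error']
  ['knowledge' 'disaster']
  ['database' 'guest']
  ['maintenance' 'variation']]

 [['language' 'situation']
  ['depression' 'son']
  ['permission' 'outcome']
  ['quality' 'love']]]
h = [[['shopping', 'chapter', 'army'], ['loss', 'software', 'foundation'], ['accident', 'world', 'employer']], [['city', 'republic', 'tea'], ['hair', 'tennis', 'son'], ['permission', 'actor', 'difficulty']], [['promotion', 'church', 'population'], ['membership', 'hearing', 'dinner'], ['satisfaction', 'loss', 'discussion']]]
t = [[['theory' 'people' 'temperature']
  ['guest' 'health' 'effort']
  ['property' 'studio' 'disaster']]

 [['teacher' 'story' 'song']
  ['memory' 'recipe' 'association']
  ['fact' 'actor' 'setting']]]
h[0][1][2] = 'foundation'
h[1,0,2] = 'tea'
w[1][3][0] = 'quality'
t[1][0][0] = 'teacher'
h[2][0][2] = 'population'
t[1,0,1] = 'story'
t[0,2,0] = 'property'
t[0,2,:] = ['property', 'studio', 'disaster']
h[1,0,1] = 'republic'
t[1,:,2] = ['song', 'association', 'setting']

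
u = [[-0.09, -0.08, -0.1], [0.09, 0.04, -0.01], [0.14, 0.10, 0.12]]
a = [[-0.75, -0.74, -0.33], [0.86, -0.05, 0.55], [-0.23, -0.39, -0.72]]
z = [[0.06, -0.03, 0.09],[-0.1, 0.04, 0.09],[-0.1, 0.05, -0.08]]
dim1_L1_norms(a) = [1.82, 1.46, 1.34]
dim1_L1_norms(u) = [0.27, 0.14, 0.36]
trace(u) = 0.07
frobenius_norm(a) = 1.73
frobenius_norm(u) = 0.28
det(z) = -0.00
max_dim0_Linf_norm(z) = 0.1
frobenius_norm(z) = 0.23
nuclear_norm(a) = 2.62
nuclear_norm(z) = 0.32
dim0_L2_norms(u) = [0.19, 0.13, 0.16]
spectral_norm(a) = 1.55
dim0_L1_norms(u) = [0.32, 0.22, 0.23]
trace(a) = -1.52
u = z @ a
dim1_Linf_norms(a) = [0.75, 0.86, 0.72]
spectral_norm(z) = 0.18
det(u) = 0.00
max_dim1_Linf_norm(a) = 0.86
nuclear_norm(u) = 0.35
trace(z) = 0.02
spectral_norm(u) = 0.27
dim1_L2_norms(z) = [0.11, 0.14, 0.14]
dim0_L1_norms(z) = [0.26, 0.12, 0.26]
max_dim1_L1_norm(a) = 1.82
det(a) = -0.44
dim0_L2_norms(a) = [1.16, 0.84, 0.96]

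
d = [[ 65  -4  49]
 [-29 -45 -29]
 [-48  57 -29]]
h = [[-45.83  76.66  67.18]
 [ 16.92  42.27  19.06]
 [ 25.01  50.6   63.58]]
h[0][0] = -45.83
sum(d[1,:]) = -103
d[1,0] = -29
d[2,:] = [-48, 57, -29]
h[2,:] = [25.01, 50.6, 63.58]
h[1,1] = 42.27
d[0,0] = 65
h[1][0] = 16.92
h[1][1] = 42.27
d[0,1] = -4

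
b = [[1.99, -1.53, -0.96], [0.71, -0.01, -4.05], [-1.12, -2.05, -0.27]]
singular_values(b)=[4.39, 2.48, 2.05]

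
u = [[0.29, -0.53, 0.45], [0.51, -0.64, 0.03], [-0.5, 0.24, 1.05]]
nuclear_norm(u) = 2.30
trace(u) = 0.70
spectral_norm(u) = 1.25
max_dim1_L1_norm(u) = 1.79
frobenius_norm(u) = 1.63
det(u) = 0.01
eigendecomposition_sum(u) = [[(0.36+0.3j), -0.40-0.27j, (-0.13-0.12j)], [0.34+0.22j, (-0.37-0.19j), (-0.12-0.09j)], [0.08+0.09j, (-0.1-0.09j), (-0.03-0.04j)]] + [[(0.36-0.3j), (-0.4+0.27j), (-0.13+0.12j)],[(0.34-0.22j), (-0.37+0.19j), -0.12+0.09j],[0.08-0.09j, -0.10+0.09j, (-0.03+0.04j)]] + [[-0.42-0.00j, (0.27+0j), (0.7+0j)],  [(-0.16-0j), 0.11+0.00j, (0.27+0j)],  [-0.66-0.00j, (0.43+0j), (1.11+0j)]]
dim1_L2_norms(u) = [0.75, 0.82, 1.19]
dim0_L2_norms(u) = [0.77, 0.86, 1.14]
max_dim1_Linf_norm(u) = 1.05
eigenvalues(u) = [(-0.05+0.07j), (-0.05-0.07j), (0.79+0j)]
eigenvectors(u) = [[-0.74+0.00j, (-0.74-0j), 0.53+0.00j], [(-0.64+0.08j), -0.64-0.08j, (0.2+0j)], [-0.20-0.03j, (-0.2+0.03j), (0.83+0j)]]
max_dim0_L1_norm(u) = 1.53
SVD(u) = [[-0.01, -0.72, 0.69], [-0.39, -0.63, -0.67], [0.92, -0.28, -0.28]] @ diag([1.2524352794041487, 1.0390310269487055, 0.00451618664039211]) @ [[-0.53, 0.38, 0.76], [-0.38, 0.69, -0.61], [-0.76, -0.61, -0.22]]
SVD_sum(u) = [[0.01,-0.01,-0.01], [0.26,-0.19,-0.37], [-0.61,0.44,0.87]] + [[0.28, -0.52, 0.46], [0.25, -0.45, 0.4], [0.11, -0.2, 0.18]] + [[-0.00, -0.0, -0.0], [0.0, 0.00, 0.00], [0.00, 0.00, 0.0]]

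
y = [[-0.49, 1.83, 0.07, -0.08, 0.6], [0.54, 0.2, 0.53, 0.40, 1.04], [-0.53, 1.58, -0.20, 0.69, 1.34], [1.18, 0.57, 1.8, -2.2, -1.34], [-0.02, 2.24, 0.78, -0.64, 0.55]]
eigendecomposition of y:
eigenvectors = [[(-0.38+0j),0.09+0.00j,-0.58+0.00j,-0.56+0.00j,(-0.56-0j)], [-0.46+0.00j,(-0.18+0j),0.55+0.00j,(-0.28+0.11j),-0.28-0.11j], [(-0.5+0j),-0.24+0.00j,-0.24+0.00j,(0.3+0.24j),(0.3-0.24j)], [(-0.16+0j),0.90+0.00j,-0.18+0.00j,(-0.32+0.4j),(-0.32-0.4j)], [-0.60+0.00j,(0.31+0j),-0.52+0.00j,(0.32-0.3j),(0.32+0.3j)]]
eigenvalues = [(2.72+0j), (-3.15+0j), (-1.7+0j), (-0+0j), (-0-0j)]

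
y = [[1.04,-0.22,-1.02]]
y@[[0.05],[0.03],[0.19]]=[[-0.15]]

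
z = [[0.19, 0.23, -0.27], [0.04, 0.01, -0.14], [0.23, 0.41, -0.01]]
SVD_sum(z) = [[0.19, 0.29, -0.12], [0.04, 0.06, -0.03], [0.23, 0.35, -0.15]] + [[-0.00,  -0.06,  -0.14],[-0.0,  -0.05,  -0.11],[0.0,  0.06,  0.14]] + [[-0.0,0.0,-0.00], [0.00,-0.0,0.00], [0.0,-0.0,0.0]]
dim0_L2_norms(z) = [0.3, 0.47, 0.3]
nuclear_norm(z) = 0.84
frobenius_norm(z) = 0.64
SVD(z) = [[-0.63, 0.62, 0.46], [-0.13, 0.49, -0.86], [-0.76, -0.60, -0.23]] @ diag([0.5837030416253414, 0.2521670712332686, 0.001589774500013521]) @ [[-0.52, -0.79, 0.34], [-0.00, -0.39, -0.92], [-0.86, 0.47, -0.20]]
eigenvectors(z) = [[(0.35+0.52j), 0.35-0.52j, (-0.86+0j)], [-0.01+0.27j, -0.01-0.27j, 0.48+0.00j], [(0.73+0j), (0.73-0j), -0.20+0.00j]]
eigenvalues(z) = [(0.1+0.32j), (0.1-0.32j), (-0+0j)]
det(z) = -0.00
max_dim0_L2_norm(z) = 0.47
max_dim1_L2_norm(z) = 0.47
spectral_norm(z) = 0.58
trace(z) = 0.19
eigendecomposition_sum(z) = [[(0.1+0.06j),0.11+0.14j,(-0.14+0.09j)], [(0.02+0.04j),(0.01+0.08j),(-0.07-0j)], [0.12-0.06j,0.20-0.02j,(-0.01+0.19j)]] + [[0.10-0.06j,  (0.11-0.14j),  -0.14-0.09j], [(0.02-0.04j),  0.01-0.08j,  (-0.07+0j)], [(0.12+0.06j),  0.20+0.02j,  (-0.01-0.19j)]] + [[(-0+0j), 0.00+0.00j, 0j], [0.00-0.00j, -0.00-0.00j, (-0-0j)], [-0.00+0.00j, 0j, 0j]]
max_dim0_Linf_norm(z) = 0.41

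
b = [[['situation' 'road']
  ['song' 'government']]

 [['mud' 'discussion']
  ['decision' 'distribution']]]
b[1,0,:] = ['mud', 'discussion']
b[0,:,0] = ['situation', 'song']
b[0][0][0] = 'situation'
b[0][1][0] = 'song'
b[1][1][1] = 'distribution'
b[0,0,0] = 'situation'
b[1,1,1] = 'distribution'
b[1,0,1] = 'discussion'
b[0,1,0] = 'song'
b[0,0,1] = 'road'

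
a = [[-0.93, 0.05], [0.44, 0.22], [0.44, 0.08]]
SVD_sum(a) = [[-0.92, -0.07], [0.45, 0.03], [0.44, 0.03]] + [[-0.01, 0.12],[-0.01, 0.19],[-0.0, 0.05]]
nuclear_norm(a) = 1.35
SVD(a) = [[-0.82,-0.51],  [0.41,-0.83],  [0.4,-0.21]] @ diag([1.121689517434125, 0.22630206909880277]) @ [[1.0, 0.07], [0.07, -1.00]]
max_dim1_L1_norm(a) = 0.98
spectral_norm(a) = 1.12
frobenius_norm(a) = 1.14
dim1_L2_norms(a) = [0.93, 0.49, 0.45]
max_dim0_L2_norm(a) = 1.12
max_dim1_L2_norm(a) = 0.93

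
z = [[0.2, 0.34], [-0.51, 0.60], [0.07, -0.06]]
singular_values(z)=[0.81, 0.37]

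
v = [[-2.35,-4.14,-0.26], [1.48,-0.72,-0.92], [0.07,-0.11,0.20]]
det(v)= 2.097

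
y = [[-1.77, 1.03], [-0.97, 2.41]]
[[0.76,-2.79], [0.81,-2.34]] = y @ [[-0.31, 1.32],[0.21, -0.44]]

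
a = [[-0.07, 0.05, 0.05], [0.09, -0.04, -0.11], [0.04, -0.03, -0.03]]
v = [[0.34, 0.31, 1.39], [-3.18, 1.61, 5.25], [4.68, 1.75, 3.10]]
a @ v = [[0.05, 0.15, 0.32], [-0.36, -0.23, -0.43], [-0.03, -0.09, -0.19]]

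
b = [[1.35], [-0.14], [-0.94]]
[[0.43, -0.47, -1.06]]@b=[[1.64]]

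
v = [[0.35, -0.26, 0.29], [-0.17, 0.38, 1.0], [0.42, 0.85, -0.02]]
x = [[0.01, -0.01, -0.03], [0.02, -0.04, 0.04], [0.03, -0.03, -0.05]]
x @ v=[[-0.01, -0.03, -0.01],[0.03, 0.01, -0.04],[-0.01, -0.06, -0.02]]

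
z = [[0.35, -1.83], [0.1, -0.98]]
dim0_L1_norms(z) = [0.45, 2.81]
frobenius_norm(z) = 2.11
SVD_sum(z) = [[0.32, -1.84], [0.17, -0.97]] + [[0.03, 0.01], [-0.07, -0.01]]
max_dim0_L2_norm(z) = 2.08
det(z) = -0.16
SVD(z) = [[0.88, 0.47],[0.47, -0.88]] @ diag([2.106188280517378, 0.07596661774259635]) @ [[0.17, -0.99],[0.99, 0.17]]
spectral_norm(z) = 2.11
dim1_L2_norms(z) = [1.86, 0.99]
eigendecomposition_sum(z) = [[0.22, -0.35], [0.02, -0.03]] + [[0.13, -1.48], [0.08, -0.95]]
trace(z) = -0.63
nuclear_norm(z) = 2.18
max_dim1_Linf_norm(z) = 1.83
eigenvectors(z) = [[1.0, 0.84], [0.08, 0.54]]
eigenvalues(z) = [0.19, -0.82]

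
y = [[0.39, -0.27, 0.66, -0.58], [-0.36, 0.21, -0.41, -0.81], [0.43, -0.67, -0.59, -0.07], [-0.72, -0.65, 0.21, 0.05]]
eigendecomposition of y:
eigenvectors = [[0.22+0.33j, 0.22-0.33j, -0.59+0.00j, -0.59-0.00j], [-0.22+0.39j, (-0.22-0.39j), 0.15+0.53j, (0.15-0.53j)], [(-0.63+0j), (-0.63-0j), -0.24-0.20j, (-0.24+0.2j)], [(0.03+0.49j), 0.03-0.49j, (0.27-0.42j), (0.27+0.42j)]]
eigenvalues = [(-0.97+0.25j), (-0.97-0.25j), (1+0.05j), (1-0.05j)]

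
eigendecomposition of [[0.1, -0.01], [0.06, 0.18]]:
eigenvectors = [[-0.77, 0.14], [0.64, -0.99]]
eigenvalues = [0.11, 0.17]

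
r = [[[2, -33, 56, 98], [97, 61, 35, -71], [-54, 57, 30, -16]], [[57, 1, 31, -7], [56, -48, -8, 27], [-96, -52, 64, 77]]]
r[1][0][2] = 31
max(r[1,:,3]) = 77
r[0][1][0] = 97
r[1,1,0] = 56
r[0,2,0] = -54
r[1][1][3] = 27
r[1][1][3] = 27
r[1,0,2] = 31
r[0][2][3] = -16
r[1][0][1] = 1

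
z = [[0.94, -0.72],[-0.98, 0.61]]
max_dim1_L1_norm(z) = 1.66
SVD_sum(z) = [[0.97, -0.67], [-0.95, 0.66]] + [[-0.03, -0.05], [-0.03, -0.05]]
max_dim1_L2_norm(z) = 1.18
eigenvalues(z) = [1.63, -0.08]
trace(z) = 1.55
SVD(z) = [[-0.72, 0.7], [0.70, 0.72]] @ diag([1.6516942071368645, 0.0800390286705447]) @ [[-0.82, 0.57], [-0.57, -0.82]]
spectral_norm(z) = 1.65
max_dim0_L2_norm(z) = 1.36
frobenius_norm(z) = 1.65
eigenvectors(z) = [[0.72, 0.58], [-0.69, 0.82]]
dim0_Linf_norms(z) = [0.98, 0.72]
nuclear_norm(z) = 1.73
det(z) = -0.13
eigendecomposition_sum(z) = [[0.97, -0.69],[-0.93, 0.66]] + [[-0.03,-0.03], [-0.05,-0.05]]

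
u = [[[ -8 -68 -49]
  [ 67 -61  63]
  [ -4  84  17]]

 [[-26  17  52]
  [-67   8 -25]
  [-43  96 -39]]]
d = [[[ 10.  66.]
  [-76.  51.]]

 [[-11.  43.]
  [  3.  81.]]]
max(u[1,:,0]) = -26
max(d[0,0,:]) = 66.0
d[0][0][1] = 66.0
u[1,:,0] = [-26, -67, -43]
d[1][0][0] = -11.0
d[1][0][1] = 43.0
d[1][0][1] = 43.0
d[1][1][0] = 3.0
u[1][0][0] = -26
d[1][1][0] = 3.0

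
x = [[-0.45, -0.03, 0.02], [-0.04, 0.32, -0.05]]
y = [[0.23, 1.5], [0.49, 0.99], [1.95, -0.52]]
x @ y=[[-0.08, -0.72], [0.05, 0.28]]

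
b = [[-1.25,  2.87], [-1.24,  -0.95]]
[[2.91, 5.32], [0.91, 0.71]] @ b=[[-10.23, 3.30], [-2.02, 1.94]]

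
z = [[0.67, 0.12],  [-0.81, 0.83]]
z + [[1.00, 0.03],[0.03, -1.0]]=[[1.67, 0.15], [-0.78, -0.17]]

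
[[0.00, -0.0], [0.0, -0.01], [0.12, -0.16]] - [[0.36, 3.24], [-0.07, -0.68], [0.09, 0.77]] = [[-0.36, -3.24], [0.07, 0.67], [0.03, -0.93]]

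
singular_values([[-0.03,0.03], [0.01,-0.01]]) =[0.04, 0.0]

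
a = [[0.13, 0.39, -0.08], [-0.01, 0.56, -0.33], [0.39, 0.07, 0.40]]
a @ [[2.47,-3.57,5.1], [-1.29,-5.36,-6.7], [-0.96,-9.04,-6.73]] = [[-0.11,  -1.83,  -1.41], [-0.43,  0.02,  -1.58], [0.49,  -5.38,  -1.17]]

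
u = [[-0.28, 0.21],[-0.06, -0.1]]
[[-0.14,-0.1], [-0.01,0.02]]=u@[[0.37, 0.13],[-0.16, -0.32]]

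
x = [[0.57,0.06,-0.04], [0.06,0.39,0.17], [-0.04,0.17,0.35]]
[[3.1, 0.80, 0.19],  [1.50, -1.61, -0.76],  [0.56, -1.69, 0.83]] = x @ [[5.22, 1.48, 1.07],[2.63, -2.95, -4.07],[0.92, -3.24, 4.48]]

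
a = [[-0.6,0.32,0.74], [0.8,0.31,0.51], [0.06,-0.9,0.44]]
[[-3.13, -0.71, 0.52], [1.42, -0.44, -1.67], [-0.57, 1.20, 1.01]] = a @ [[2.95,  0.15,  -1.58], [-0.06,  -1.43,  -1.25], [-1.81,  -0.22,  -0.04]]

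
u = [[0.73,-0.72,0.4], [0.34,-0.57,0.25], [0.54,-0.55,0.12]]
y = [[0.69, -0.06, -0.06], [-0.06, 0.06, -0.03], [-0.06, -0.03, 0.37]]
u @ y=[[0.52,-0.1,0.13], [0.25,-0.06,0.09], [0.4,-0.07,0.03]]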